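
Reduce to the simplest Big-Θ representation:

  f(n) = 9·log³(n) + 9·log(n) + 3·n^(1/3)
Θ(n^(1/3))

Order the terms by growth rate: 9·log(n) ≺ 9·log³(n) ≺ 3·n^(1/3).
The fastest-growing term 3·n^(1/3) dominates as n → ∞; dropping its constant factor gives Θ(n^(1/3)).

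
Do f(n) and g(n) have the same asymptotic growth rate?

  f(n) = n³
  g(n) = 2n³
True

f(n) = n³ and g(n) = 2n³ are both O(n³).
Since they have the same asymptotic growth rate, f(n) = Θ(g(n)) is true.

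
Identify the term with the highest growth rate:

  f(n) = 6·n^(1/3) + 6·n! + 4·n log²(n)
6·n!

Looking at each term:
  - 6·n^(1/3) is O(n^(1/3))
  - 6·n! is O(n!)
  - 4·n log²(n) is O(n log² n)

The term 6·n! (O(n!)) grows fastest and dominates all others.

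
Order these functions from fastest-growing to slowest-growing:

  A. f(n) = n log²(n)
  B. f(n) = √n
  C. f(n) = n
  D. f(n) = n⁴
D > A > C > B

Comparing growth rates:
D = n⁴ is O(n⁴)
A = n log²(n) is O(n log² n)
C = n is O(n)
B = √n is O(√n)

Therefore, the order from fastest to slowest is: D > A > C > B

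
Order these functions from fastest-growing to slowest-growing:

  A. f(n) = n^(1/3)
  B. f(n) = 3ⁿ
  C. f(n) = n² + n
B > C > A

Comparing growth rates:
B = 3ⁿ is O(3ⁿ)
C = n² + n is O(n²)
A = n^(1/3) is O(n^(1/3))

Therefore, the order from fastest to slowest is: B > C > A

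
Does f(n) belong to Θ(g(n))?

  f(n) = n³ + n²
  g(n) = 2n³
True

f(n) = n³ + n² and g(n) = 2n³ are both O(n³).
Since they have the same asymptotic growth rate, f(n) = Θ(g(n)) is true.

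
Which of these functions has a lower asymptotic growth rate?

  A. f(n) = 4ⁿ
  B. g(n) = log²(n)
B

f(n) = 4ⁿ is O(4ⁿ), while g(n) = log²(n) is O(log² n).
Since O(log² n) grows slower than O(4ⁿ), g(n) is dominated.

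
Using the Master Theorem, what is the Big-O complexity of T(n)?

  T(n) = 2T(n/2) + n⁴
Θ(n⁴)

Master Theorem: a = 2, b = 2, f(n) = n⁴.
Compute the critical exponent d = log₂(2) = 1.
Compare f(n) = Θ(n⁴) against n^d:
  k = 4 > d = 1, so f(n) = Ω(n^(d+ε)) — Case 3.
  Regularity: a·(n/b)^4/n^4 = a/b^4 = 2/16 < 1 ✓.
  The top-level work dominates: T(n) = Θ(f(n)) = Θ(n⁴).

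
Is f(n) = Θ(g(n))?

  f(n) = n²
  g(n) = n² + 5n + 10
True

f(n) = n² and g(n) = n² + 5n + 10 are both O(n²).
Since they have the same asymptotic growth rate, f(n) = Θ(g(n)) is true.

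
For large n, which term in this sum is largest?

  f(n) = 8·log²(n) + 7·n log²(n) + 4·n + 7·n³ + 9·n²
7·n³

Looking at each term:
  - 8·log²(n) is O(log² n)
  - 7·n log²(n) is O(n log² n)
  - 4·n is O(n)
  - 7·n³ is O(n³)
  - 9·n² is O(n²)

The term 7·n³ (O(n³)) grows fastest and dominates all others.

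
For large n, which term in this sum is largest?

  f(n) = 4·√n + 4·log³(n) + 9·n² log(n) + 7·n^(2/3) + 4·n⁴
4·n⁴

Looking at each term:
  - 4·√n is O(√n)
  - 4·log³(n) is O(log³ n)
  - 9·n² log(n) is O(n² log n)
  - 7·n^(2/3) is O(n^(2/3))
  - 4·n⁴ is O(n⁴)

The term 4·n⁴ (O(n⁴)) grows fastest and dominates all others.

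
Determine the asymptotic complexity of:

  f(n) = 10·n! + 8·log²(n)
O(n!)

The dominant term in 10·n! + 8·log²(n) is 10·n!, which is Θ(n!).
Lower-order terms (8·log²(n)) are asymptotically negligible.
Constants are absorbed, so the tightest bound is O(n!).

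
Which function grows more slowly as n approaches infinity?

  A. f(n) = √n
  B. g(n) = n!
A

f(n) = √n is O(√n), while g(n) = n! is O(n!).
Since O(√n) grows slower than O(n!), f(n) is dominated.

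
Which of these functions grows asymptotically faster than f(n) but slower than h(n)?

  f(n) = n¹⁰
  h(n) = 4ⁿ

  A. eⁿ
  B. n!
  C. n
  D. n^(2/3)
A

We need g(n) with n¹⁰ = o(g(n)) and g(n) = o(4ⁿ), i.e. O(n¹⁰) ≺ g ≺ O(4ⁿ).
Check each option:
  A. eⁿ — O(eⁿ) is strictly between O(n¹⁰) and O(4ⁿ) ✓
  B. n! — O(n!) does not grow strictly slower than h(n)
  C. n — O(n) does not grow strictly faster than f(n)
  D. n^(2/3) — O(n^(2/3)) does not grow strictly faster than f(n)

Only option A (eⁿ) lies strictly between.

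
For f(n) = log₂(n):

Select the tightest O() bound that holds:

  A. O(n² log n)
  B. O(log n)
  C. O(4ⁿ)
B

f(n) = log₂(n) is O(log n).
All listed options are valid Big-O bounds (upper bounds),
but O(log n) is the tightest (smallest valid bound).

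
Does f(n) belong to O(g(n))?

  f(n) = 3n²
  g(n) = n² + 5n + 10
True

f(n) = 3n² and g(n) = n² + 5n + 10 are both O(n²).
Big-O permits equal growth rates (f ≤ c·g for some c), so f(n) = O(g(n)) is true.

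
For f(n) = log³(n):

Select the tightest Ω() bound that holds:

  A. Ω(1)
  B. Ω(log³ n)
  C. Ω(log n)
B

f(n) = log³(n) is Ω(log³ n).
All listed options are valid Big-Ω bounds (lower bounds),
but Ω(log³ n) is the tightest (largest valid bound).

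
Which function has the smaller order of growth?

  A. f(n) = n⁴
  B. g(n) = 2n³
B

f(n) = n⁴ is O(n⁴), while g(n) = 2n³ is O(n³).
Since O(n³) grows slower than O(n⁴), g(n) is dominated.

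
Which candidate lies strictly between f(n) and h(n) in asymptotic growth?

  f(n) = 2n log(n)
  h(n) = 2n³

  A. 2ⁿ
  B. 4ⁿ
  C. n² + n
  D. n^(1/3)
C

We need g(n) with 2n log(n) = o(g(n)) and g(n) = o(2n³), i.e. O(n log n) ≺ g ≺ O(n³).
Check each option:
  A. 2ⁿ — O(2ⁿ) does not grow strictly slower than h(n)
  B. 4ⁿ — O(4ⁿ) does not grow strictly slower than h(n)
  C. n² + n — O(n²) is strictly between O(n log n) and O(n³) ✓
  D. n^(1/3) — O(n^(1/3)) does not grow strictly faster than f(n)

Only option C (n² + n) lies strictly between.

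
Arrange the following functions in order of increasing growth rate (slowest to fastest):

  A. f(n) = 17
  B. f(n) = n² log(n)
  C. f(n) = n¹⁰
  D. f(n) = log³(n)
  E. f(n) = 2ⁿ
A < D < B < C < E

Comparing growth rates:
A = 17 is O(1)
D = log³(n) is O(log³ n)
B = n² log(n) is O(n² log n)
C = n¹⁰ is O(n¹⁰)
E = 2ⁿ is O(2ⁿ)

Therefore, the order from slowest to fastest is: A < D < B < C < E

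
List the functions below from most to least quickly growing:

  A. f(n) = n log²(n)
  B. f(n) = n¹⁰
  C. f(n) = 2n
B > A > C

Comparing growth rates:
B = n¹⁰ is O(n¹⁰)
A = n log²(n) is O(n log² n)
C = 2n is O(n)

Therefore, the order from fastest to slowest is: B > A > C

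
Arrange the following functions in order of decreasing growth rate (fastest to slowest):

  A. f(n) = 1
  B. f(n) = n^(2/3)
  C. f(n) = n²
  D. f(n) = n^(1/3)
C > B > D > A

Comparing growth rates:
C = n² is O(n²)
B = n^(2/3) is O(n^(2/3))
D = n^(1/3) is O(n^(1/3))
A = 1 is O(1)

Therefore, the order from fastest to slowest is: C > B > D > A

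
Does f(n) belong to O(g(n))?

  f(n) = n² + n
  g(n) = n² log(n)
True

f(n) = n² + n is O(n²), and g(n) = n² log(n) is O(n² log n).
Since O(n²) ⊆ O(n² log n) (f grows no faster than g), f(n) = O(g(n)) is true.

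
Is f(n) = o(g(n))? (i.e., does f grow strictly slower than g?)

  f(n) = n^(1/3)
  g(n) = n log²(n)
True

f(n) = n^(1/3) is O(n^(1/3)), and g(n) = n log²(n) is O(n log² n).
Since O(n^(1/3)) grows strictly slower than O(n log² n), f(n) = o(g(n)) is true.
This means lim(n→∞) f(n)/g(n) = 0.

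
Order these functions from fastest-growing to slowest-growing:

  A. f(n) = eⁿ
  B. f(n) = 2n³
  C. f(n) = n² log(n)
A > B > C

Comparing growth rates:
A = eⁿ is O(eⁿ)
B = 2n³ is O(n³)
C = n² log(n) is O(n² log n)

Therefore, the order from fastest to slowest is: A > B > C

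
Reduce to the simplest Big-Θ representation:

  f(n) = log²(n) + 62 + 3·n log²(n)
Θ(n log² n)

Order the terms by growth rate: 62 ≺ log²(n) ≺ 3·n log²(n).
The fastest-growing term 3·n log²(n) dominates as n → ∞; dropping its constant factor gives Θ(n log² n).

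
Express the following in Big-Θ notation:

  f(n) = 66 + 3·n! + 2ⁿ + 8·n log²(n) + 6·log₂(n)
Θ(n!)

Order the terms by growth rate: 66 ≺ 6·log₂(n) ≺ 8·n log²(n) ≺ 2ⁿ ≺ 3·n!.
The fastest-growing term 3·n! dominates as n → ∞; dropping its constant factor gives Θ(n!).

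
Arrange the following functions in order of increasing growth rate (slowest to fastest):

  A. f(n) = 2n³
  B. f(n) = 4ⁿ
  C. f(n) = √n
C < A < B

Comparing growth rates:
C = √n is O(√n)
A = 2n³ is O(n³)
B = 4ⁿ is O(4ⁿ)

Therefore, the order from slowest to fastest is: C < A < B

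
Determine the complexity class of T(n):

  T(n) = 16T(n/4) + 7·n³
Θ(n³)

Master Theorem: a = 16, b = 4, f(n) = 7·n³.
Compute the critical exponent d = log₄(16) = 2.
Compare f(n) = Θ(n³) against n^d:
  k = 3 > d = 2, so f(n) = Ω(n^(d+ε)) — Case 3.
  Regularity: a·(n/b)^3/n^3 = a/b^3 = 16/64 < 1 ✓.
  The top-level work dominates: T(n) = Θ(f(n)) = Θ(n³).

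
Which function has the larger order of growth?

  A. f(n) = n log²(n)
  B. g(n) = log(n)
A

f(n) = n log²(n) is O(n log² n), while g(n) = log(n) is O(log n).
Since O(n log² n) grows faster than O(log n), f(n) dominates.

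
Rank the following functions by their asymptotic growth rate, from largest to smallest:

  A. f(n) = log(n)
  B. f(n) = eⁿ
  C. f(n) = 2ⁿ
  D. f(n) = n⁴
B > C > D > A

Comparing growth rates:
B = eⁿ is O(eⁿ)
C = 2ⁿ is O(2ⁿ)
D = n⁴ is O(n⁴)
A = log(n) is O(log n)

Therefore, the order from fastest to slowest is: B > C > D > A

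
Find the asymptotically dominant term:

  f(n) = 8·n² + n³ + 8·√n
n³

Looking at each term:
  - 8·n² is O(n²)
  - n³ is O(n³)
  - 8·√n is O(√n)

The term n³ (O(n³)) grows fastest and dominates all others.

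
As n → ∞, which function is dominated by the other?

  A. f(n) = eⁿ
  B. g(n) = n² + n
B

f(n) = eⁿ is O(eⁿ), while g(n) = n² + n is O(n²).
Since O(n²) grows slower than O(eⁿ), g(n) is dominated.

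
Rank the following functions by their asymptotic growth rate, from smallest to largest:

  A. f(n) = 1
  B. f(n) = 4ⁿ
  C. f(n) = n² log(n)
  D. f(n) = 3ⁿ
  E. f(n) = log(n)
A < E < C < D < B

Comparing growth rates:
A = 1 is O(1)
E = log(n) is O(log n)
C = n² log(n) is O(n² log n)
D = 3ⁿ is O(3ⁿ)
B = 4ⁿ is O(4ⁿ)

Therefore, the order from slowest to fastest is: A < E < C < D < B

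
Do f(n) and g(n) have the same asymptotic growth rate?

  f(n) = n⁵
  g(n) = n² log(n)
False

f(n) = n⁵ is O(n⁵), and g(n) = n² log(n) is O(n² log n).
Since they have different growth rates, f(n) = Θ(g(n)) is false.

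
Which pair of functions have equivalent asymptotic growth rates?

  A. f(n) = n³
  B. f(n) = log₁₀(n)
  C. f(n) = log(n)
B and C

Examining each function:
  A. n³ is O(n³)
  B. log₁₀(n) is O(log n)
  C. log(n) is O(log n)

Functions B and C both have the same complexity class.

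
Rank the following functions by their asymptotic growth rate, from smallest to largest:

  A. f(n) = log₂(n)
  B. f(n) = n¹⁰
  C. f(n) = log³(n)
A < C < B

Comparing growth rates:
A = log₂(n) is O(log n)
C = log³(n) is O(log³ n)
B = n¹⁰ is O(n¹⁰)

Therefore, the order from slowest to fastest is: A < C < B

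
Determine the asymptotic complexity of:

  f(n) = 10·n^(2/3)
O(n^(2/3))

The dominant term in 10·n^(2/3) is 10·n^(2/3), which is Θ(n^(2/3)).
Constants are absorbed, so the tightest bound is O(n^(2/3)).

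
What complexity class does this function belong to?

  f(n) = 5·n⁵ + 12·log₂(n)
O(n⁵)

The dominant term in 5·n⁵ + 12·log₂(n) is 5·n⁵, which is Θ(n⁵).
Lower-order terms (12·log₂(n)) are asymptotically negligible.
Constants are absorbed, so the tightest bound is O(n⁵).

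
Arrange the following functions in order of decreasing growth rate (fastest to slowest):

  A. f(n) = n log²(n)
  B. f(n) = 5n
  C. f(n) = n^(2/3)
A > B > C

Comparing growth rates:
A = n log²(n) is O(n log² n)
B = 5n is O(n)
C = n^(2/3) is O(n^(2/3))

Therefore, the order from fastest to slowest is: A > B > C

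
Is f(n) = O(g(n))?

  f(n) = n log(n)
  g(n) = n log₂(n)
True

f(n) = n log(n) and g(n) = n log₂(n) are both O(n log n).
Big-O permits equal growth rates (f ≤ c·g for some c), so f(n) = O(g(n)) is true.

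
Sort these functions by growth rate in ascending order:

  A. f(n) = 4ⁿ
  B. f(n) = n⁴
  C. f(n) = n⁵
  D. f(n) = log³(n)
D < B < C < A

Comparing growth rates:
D = log³(n) is O(log³ n)
B = n⁴ is O(n⁴)
C = n⁵ is O(n⁵)
A = 4ⁿ is O(4ⁿ)

Therefore, the order from slowest to fastest is: D < B < C < A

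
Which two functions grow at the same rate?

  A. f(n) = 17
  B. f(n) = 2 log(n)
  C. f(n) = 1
A and C

Examining each function:
  A. 17 is O(1)
  B. 2 log(n) is O(log n)
  C. 1 is O(1)

Functions A and C both have the same complexity class.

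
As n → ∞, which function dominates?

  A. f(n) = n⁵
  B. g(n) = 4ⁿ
B

f(n) = n⁵ is O(n⁵), while g(n) = 4ⁿ is O(4ⁿ).
Since O(4ⁿ) grows faster than O(n⁵), g(n) dominates.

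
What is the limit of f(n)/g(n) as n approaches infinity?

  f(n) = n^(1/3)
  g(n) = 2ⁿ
0

Since n^(1/3) (O(n^(1/3))) grows slower than 2ⁿ (O(2ⁿ)),
the ratio f(n)/g(n) → 0 as n → ∞.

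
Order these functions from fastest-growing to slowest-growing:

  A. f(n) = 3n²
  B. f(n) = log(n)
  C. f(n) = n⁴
C > A > B

Comparing growth rates:
C = n⁴ is O(n⁴)
A = 3n² is O(n²)
B = log(n) is O(log n)

Therefore, the order from fastest to slowest is: C > A > B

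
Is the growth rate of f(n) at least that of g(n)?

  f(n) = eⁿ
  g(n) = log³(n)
True

f(n) = eⁿ is O(eⁿ), and g(n) = log³(n) is O(log³ n).
Since O(eⁿ) grows at least as fast as O(log³ n), f(n) = Ω(g(n)) is true.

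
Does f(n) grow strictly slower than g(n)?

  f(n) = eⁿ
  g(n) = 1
False

f(n) = eⁿ is O(eⁿ), and g(n) = 1 is O(1).
Since O(eⁿ) grows faster than or equal to O(1), f(n) = o(g(n)) is false.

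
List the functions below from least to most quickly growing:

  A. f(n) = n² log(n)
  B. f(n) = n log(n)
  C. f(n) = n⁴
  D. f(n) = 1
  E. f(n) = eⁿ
D < B < A < C < E

Comparing growth rates:
D = 1 is O(1)
B = n log(n) is O(n log n)
A = n² log(n) is O(n² log n)
C = n⁴ is O(n⁴)
E = eⁿ is O(eⁿ)

Therefore, the order from slowest to fastest is: D < B < A < C < E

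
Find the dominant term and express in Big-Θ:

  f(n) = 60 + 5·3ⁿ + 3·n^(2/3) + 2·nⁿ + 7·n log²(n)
Θ(nⁿ)

Order the terms by growth rate: 60 ≺ 3·n^(2/3) ≺ 7·n log²(n) ≺ 5·3ⁿ ≺ 2·nⁿ.
The fastest-growing term 2·nⁿ dominates as n → ∞; dropping its constant factor gives Θ(nⁿ).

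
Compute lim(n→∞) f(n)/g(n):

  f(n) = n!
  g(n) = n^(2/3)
∞

Since n! (O(n!)) grows faster than n^(2/3) (O(n^(2/3))),
the ratio f(n)/g(n) → ∞ as n → ∞.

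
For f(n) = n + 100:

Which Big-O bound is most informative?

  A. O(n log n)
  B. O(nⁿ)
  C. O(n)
C

f(n) = n + 100 is O(n).
All listed options are valid Big-O bounds (upper bounds),
but O(n) is the tightest (smallest valid bound).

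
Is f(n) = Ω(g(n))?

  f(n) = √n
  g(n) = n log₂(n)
False

f(n) = √n is O(√n), and g(n) = n log₂(n) is O(n log n).
Since O(√n) grows slower than O(n log n), f(n) = Ω(g(n)) is false.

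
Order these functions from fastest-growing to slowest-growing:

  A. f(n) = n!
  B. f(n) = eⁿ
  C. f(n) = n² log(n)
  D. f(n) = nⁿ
D > A > B > C

Comparing growth rates:
D = nⁿ is O(nⁿ)
A = n! is O(n!)
B = eⁿ is O(eⁿ)
C = n² log(n) is O(n² log n)

Therefore, the order from fastest to slowest is: D > A > B > C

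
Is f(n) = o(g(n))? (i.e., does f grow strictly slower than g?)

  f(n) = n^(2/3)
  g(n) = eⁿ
True

f(n) = n^(2/3) is O(n^(2/3)), and g(n) = eⁿ is O(eⁿ).
Since O(n^(2/3)) grows strictly slower than O(eⁿ), f(n) = o(g(n)) is true.
This means lim(n→∞) f(n)/g(n) = 0.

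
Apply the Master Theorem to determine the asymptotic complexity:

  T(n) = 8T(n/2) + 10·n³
Θ(n³ log n)

Master Theorem: a = 8, b = 2, f(n) = 10·n³.
Compute the critical exponent d = log₂(8) = 3.
Compare f(n) = Θ(n³) against n^d:
  k = 3 = d, so f(n) = Θ(n^d) — Case 2.
  Work is balanced across levels: T(n) = Θ(n^d log n) = Θ(n³ log n).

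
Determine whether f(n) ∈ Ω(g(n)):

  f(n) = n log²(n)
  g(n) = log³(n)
True

f(n) = n log²(n) is O(n log² n), and g(n) = log³(n) is O(log³ n).
Since O(n log² n) grows at least as fast as O(log³ n), f(n) = Ω(g(n)) is true.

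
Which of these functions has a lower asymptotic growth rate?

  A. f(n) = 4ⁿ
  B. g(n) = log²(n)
B

f(n) = 4ⁿ is O(4ⁿ), while g(n) = log²(n) is O(log² n).
Since O(log² n) grows slower than O(4ⁿ), g(n) is dominated.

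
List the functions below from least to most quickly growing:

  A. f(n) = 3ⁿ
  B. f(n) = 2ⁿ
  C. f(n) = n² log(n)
C < B < A

Comparing growth rates:
C = n² log(n) is O(n² log n)
B = 2ⁿ is O(2ⁿ)
A = 3ⁿ is O(3ⁿ)

Therefore, the order from slowest to fastest is: C < B < A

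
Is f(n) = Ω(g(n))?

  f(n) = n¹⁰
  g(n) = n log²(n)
True

f(n) = n¹⁰ is O(n¹⁰), and g(n) = n log²(n) is O(n log² n).
Since O(n¹⁰) grows at least as fast as O(n log² n), f(n) = Ω(g(n)) is true.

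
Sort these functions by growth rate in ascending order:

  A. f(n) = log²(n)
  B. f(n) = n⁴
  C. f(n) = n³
A < C < B

Comparing growth rates:
A = log²(n) is O(log² n)
C = n³ is O(n³)
B = n⁴ is O(n⁴)

Therefore, the order from slowest to fastest is: A < C < B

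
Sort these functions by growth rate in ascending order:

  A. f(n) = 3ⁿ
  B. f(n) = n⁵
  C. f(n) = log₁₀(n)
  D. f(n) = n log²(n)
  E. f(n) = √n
C < E < D < B < A

Comparing growth rates:
C = log₁₀(n) is O(log n)
E = √n is O(√n)
D = n log²(n) is O(n log² n)
B = n⁵ is O(n⁵)
A = 3ⁿ is O(3ⁿ)

Therefore, the order from slowest to fastest is: C < E < D < B < A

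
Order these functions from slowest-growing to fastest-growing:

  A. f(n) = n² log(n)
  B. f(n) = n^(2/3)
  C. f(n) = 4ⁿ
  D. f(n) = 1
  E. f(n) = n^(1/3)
D < E < B < A < C

Comparing growth rates:
D = 1 is O(1)
E = n^(1/3) is O(n^(1/3))
B = n^(2/3) is O(n^(2/3))
A = n² log(n) is O(n² log n)
C = 4ⁿ is O(4ⁿ)

Therefore, the order from slowest to fastest is: D < E < B < A < C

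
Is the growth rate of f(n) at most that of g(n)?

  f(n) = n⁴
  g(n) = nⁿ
True

f(n) = n⁴ is O(n⁴), and g(n) = nⁿ is O(nⁿ).
Since O(n⁴) ⊆ O(nⁿ) (f grows no faster than g), f(n) = O(g(n)) is true.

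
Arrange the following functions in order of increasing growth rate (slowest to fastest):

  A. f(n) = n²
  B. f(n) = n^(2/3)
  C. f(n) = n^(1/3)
C < B < A

Comparing growth rates:
C = n^(1/3) is O(n^(1/3))
B = n^(2/3) is O(n^(2/3))
A = n² is O(n²)

Therefore, the order from slowest to fastest is: C < B < A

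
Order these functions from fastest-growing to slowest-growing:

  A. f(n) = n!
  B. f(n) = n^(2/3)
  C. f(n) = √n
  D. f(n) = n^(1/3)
A > B > C > D

Comparing growth rates:
A = n! is O(n!)
B = n^(2/3) is O(n^(2/3))
C = √n is O(√n)
D = n^(1/3) is O(n^(1/3))

Therefore, the order from fastest to slowest is: A > B > C > D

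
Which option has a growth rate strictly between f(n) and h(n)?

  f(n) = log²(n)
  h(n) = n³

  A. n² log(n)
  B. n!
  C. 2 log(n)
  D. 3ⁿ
A

We need g(n) with log²(n) = o(g(n)) and g(n) = o(n³), i.e. O(log² n) ≺ g ≺ O(n³).
Check each option:
  A. n² log(n) — O(n² log n) is strictly between O(log² n) and O(n³) ✓
  B. n! — O(n!) does not grow strictly slower than h(n)
  C. 2 log(n) — O(log n) does not grow strictly faster than f(n)
  D. 3ⁿ — O(3ⁿ) does not grow strictly slower than h(n)

Only option A (n² log(n)) lies strictly between.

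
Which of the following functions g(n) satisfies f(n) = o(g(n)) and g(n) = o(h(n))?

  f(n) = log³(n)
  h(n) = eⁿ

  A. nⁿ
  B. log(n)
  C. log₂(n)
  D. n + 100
D

We need g(n) with log³(n) = o(g(n)) and g(n) = o(eⁿ), i.e. O(log³ n) ≺ g ≺ O(eⁿ).
Check each option:
  A. nⁿ — O(nⁿ) does not grow strictly slower than h(n)
  B. log(n) — O(log n) does not grow strictly faster than f(n)
  C. log₂(n) — O(log n) does not grow strictly faster than f(n)
  D. n + 100 — O(n) is strictly between O(log³ n) and O(eⁿ) ✓

Only option D (n + 100) lies strictly between.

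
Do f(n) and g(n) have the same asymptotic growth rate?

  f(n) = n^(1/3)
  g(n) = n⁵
False

f(n) = n^(1/3) is O(n^(1/3)), and g(n) = n⁵ is O(n⁵).
Since they have different growth rates, f(n) = Θ(g(n)) is false.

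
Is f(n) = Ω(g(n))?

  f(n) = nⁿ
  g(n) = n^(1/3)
True

f(n) = nⁿ is O(nⁿ), and g(n) = n^(1/3) is O(n^(1/3)).
Since O(nⁿ) grows at least as fast as O(n^(1/3)), f(n) = Ω(g(n)) is true.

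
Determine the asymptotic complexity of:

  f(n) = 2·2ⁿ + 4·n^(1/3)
O(2ⁿ)

The dominant term in 2·2ⁿ + 4·n^(1/3) is 2·2ⁿ, which is Θ(2ⁿ).
Lower-order terms (4·n^(1/3)) are asymptotically negligible.
Constants are absorbed, so the tightest bound is O(2ⁿ).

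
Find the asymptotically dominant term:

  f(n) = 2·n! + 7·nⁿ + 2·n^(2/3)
7·nⁿ

Looking at each term:
  - 2·n! is O(n!)
  - 7·nⁿ is O(nⁿ)
  - 2·n^(2/3) is O(n^(2/3))

The term 7·nⁿ (O(nⁿ)) grows fastest and dominates all others.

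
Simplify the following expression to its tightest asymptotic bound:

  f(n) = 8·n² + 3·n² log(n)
Θ(n² log n)

Order the terms by growth rate: 8·n² ≺ 3·n² log(n).
The fastest-growing term 3·n² log(n) dominates as n → ∞; dropping its constant factor gives Θ(n² log n).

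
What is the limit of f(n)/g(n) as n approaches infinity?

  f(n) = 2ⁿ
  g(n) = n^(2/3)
∞

Since 2ⁿ (O(2ⁿ)) grows faster than n^(2/3) (O(n^(2/3))),
the ratio f(n)/g(n) → ∞ as n → ∞.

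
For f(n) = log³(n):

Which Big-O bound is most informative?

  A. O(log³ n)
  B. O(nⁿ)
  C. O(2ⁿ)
A

f(n) = log³(n) is O(log³ n).
All listed options are valid Big-O bounds (upper bounds),
but O(log³ n) is the tightest (smallest valid bound).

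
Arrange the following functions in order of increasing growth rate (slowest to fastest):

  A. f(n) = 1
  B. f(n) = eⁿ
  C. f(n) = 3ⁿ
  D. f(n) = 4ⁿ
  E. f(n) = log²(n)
A < E < B < C < D

Comparing growth rates:
A = 1 is O(1)
E = log²(n) is O(log² n)
B = eⁿ is O(eⁿ)
C = 3ⁿ is O(3ⁿ)
D = 4ⁿ is O(4ⁿ)

Therefore, the order from slowest to fastest is: A < E < B < C < D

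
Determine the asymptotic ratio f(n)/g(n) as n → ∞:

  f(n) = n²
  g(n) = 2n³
0

Since n² (O(n²)) grows slower than 2n³ (O(n³)),
the ratio f(n)/g(n) → 0 as n → ∞.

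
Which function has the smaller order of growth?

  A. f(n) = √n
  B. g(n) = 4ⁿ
A

f(n) = √n is O(√n), while g(n) = 4ⁿ is O(4ⁿ).
Since O(√n) grows slower than O(4ⁿ), f(n) is dominated.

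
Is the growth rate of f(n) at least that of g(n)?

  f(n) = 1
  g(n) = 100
True

f(n) = 1 and g(n) = 100 are both O(1).
Big-Ω permits equal growth rates (f ≥ c·g for some c > 0), so f(n) = Ω(g(n)) is true.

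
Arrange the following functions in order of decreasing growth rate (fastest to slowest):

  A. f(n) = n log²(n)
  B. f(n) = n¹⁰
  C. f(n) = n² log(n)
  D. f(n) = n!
D > B > C > A

Comparing growth rates:
D = n! is O(n!)
B = n¹⁰ is O(n¹⁰)
C = n² log(n) is O(n² log n)
A = n log²(n) is O(n log² n)

Therefore, the order from fastest to slowest is: D > B > C > A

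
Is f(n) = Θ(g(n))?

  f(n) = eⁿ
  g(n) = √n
False

f(n) = eⁿ is O(eⁿ), and g(n) = √n is O(√n).
Since they have different growth rates, f(n) = Θ(g(n)) is false.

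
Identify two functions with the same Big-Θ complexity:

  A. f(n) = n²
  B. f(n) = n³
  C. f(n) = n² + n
A and C

Examining each function:
  A. n² is O(n²)
  B. n³ is O(n³)
  C. n² + n is O(n²)

Functions A and C both have the same complexity class.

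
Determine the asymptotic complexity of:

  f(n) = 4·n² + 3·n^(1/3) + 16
O(n²)

The dominant term in 4·n² + 3·n^(1/3) + 16 is 4·n², which is Θ(n²).
Lower-order terms (3·n^(1/3), 16) are asymptotically negligible.
Constants are absorbed, so the tightest bound is O(n²).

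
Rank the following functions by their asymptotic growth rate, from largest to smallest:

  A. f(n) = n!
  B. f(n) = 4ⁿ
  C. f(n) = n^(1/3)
A > B > C

Comparing growth rates:
A = n! is O(n!)
B = 4ⁿ is O(4ⁿ)
C = n^(1/3) is O(n^(1/3))

Therefore, the order from fastest to slowest is: A > B > C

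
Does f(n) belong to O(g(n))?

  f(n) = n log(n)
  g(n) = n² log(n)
True

f(n) = n log(n) is O(n log n), and g(n) = n² log(n) is O(n² log n).
Since O(n log n) ⊆ O(n² log n) (f grows no faster than g), f(n) = O(g(n)) is true.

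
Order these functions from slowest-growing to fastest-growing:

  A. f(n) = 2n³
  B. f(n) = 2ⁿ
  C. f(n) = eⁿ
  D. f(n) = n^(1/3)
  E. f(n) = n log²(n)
D < E < A < B < C

Comparing growth rates:
D = n^(1/3) is O(n^(1/3))
E = n log²(n) is O(n log² n)
A = 2n³ is O(n³)
B = 2ⁿ is O(2ⁿ)
C = eⁿ is O(eⁿ)

Therefore, the order from slowest to fastest is: D < E < A < B < C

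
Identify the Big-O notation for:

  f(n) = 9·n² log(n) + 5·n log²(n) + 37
O(n² log n)

The dominant term in 9·n² log(n) + 5·n log²(n) + 37 is 9·n² log(n), which is Θ(n² log n).
Lower-order terms (5·n log²(n), 37) are asymptotically negligible.
Constants are absorbed, so the tightest bound is O(n² log n).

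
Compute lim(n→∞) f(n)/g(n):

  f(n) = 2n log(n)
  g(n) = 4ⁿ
0

Since 2n log(n) (O(n log n)) grows slower than 4ⁿ (O(4ⁿ)),
the ratio f(n)/g(n) → 0 as n → ∞.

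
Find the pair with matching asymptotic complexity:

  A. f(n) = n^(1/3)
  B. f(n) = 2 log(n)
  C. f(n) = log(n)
B and C

Examining each function:
  A. n^(1/3) is O(n^(1/3))
  B. 2 log(n) is O(log n)
  C. log(n) is O(log n)

Functions B and C both have the same complexity class.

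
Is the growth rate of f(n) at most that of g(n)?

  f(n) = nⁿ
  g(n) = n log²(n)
False

f(n) = nⁿ is O(nⁿ), and g(n) = n log²(n) is O(n log² n).
Since O(nⁿ) grows faster than O(n log² n), f(n) = O(g(n)) is false.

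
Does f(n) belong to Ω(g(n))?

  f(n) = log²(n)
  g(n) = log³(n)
False

f(n) = log²(n) is O(log² n), and g(n) = log³(n) is O(log³ n).
Since O(log² n) grows slower than O(log³ n), f(n) = Ω(g(n)) is false.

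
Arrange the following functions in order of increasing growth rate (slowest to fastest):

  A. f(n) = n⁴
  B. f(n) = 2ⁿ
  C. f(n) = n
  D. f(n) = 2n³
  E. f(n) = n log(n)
C < E < D < A < B

Comparing growth rates:
C = n is O(n)
E = n log(n) is O(n log n)
D = 2n³ is O(n³)
A = n⁴ is O(n⁴)
B = 2ⁿ is O(2ⁿ)

Therefore, the order from slowest to fastest is: C < E < D < A < B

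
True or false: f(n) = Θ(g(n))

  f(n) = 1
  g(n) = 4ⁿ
False

f(n) = 1 is O(1), and g(n) = 4ⁿ is O(4ⁿ).
Since they have different growth rates, f(n) = Θ(g(n)) is false.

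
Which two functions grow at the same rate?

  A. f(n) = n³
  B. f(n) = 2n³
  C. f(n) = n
A and B

Examining each function:
  A. n³ is O(n³)
  B. 2n³ is O(n³)
  C. n is O(n)

Functions A and B both have the same complexity class.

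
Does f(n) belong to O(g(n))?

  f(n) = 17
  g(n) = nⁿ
True

f(n) = 17 is O(1), and g(n) = nⁿ is O(nⁿ).
Since O(1) ⊆ O(nⁿ) (f grows no faster than g), f(n) = O(g(n)) is true.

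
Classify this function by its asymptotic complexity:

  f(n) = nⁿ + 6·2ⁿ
O(nⁿ)

The dominant term in nⁿ + 6·2ⁿ is nⁿ, which is Θ(nⁿ).
Lower-order terms (6·2ⁿ) are asymptotically negligible.
Constants are absorbed, so the tightest bound is O(nⁿ).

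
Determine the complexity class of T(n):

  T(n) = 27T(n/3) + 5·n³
Θ(n³ log n)

Master Theorem: a = 27, b = 3, f(n) = 5·n³.
Compute the critical exponent d = log₃(27) = 3.
Compare f(n) = Θ(n³) against n^d:
  k = 3 = d, so f(n) = Θ(n^d) — Case 2.
  Work is balanced across levels: T(n) = Θ(n^d log n) = Θ(n³ log n).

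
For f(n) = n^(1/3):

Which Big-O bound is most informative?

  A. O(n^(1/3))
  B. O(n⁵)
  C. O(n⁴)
A

f(n) = n^(1/3) is O(n^(1/3)).
All listed options are valid Big-O bounds (upper bounds),
but O(n^(1/3)) is the tightest (smallest valid bound).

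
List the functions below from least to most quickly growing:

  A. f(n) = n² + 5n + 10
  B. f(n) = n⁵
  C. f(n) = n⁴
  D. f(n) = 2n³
A < D < C < B

Comparing growth rates:
A = n² + 5n + 10 is O(n²)
D = 2n³ is O(n³)
C = n⁴ is O(n⁴)
B = n⁵ is O(n⁵)

Therefore, the order from slowest to fastest is: A < D < C < B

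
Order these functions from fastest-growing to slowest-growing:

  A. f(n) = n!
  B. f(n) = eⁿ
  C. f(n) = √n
A > B > C

Comparing growth rates:
A = n! is O(n!)
B = eⁿ is O(eⁿ)
C = √n is O(√n)

Therefore, the order from fastest to slowest is: A > B > C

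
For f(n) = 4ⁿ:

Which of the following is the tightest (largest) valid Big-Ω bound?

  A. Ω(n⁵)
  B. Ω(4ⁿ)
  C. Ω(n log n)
B

f(n) = 4ⁿ is Ω(4ⁿ).
All listed options are valid Big-Ω bounds (lower bounds),
but Ω(4ⁿ) is the tightest (largest valid bound).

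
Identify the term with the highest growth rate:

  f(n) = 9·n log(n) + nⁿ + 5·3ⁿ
nⁿ

Looking at each term:
  - 9·n log(n) is O(n log n)
  - nⁿ is O(nⁿ)
  - 5·3ⁿ is O(3ⁿ)

The term nⁿ (O(nⁿ)) grows fastest and dominates all others.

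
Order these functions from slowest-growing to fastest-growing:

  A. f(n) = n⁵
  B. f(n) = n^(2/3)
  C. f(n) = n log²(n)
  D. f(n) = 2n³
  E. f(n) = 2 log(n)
E < B < C < D < A

Comparing growth rates:
E = 2 log(n) is O(log n)
B = n^(2/3) is O(n^(2/3))
C = n log²(n) is O(n log² n)
D = 2n³ is O(n³)
A = n⁵ is O(n⁵)

Therefore, the order from slowest to fastest is: E < B < C < D < A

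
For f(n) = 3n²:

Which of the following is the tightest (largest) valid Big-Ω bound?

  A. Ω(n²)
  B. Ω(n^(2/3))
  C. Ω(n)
A

f(n) = 3n² is Ω(n²).
All listed options are valid Big-Ω bounds (lower bounds),
but Ω(n²) is the tightest (largest valid bound).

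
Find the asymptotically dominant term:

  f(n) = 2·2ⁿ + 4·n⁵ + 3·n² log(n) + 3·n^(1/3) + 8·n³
2·2ⁿ

Looking at each term:
  - 2·2ⁿ is O(2ⁿ)
  - 4·n⁵ is O(n⁵)
  - 3·n² log(n) is O(n² log n)
  - 3·n^(1/3) is O(n^(1/3))
  - 8·n³ is O(n³)

The term 2·2ⁿ (O(2ⁿ)) grows fastest and dominates all others.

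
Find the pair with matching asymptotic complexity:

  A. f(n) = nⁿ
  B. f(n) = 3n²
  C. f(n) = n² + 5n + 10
B and C

Examining each function:
  A. nⁿ is O(nⁿ)
  B. 3n² is O(n²)
  C. n² + 5n + 10 is O(n²)

Functions B and C both have the same complexity class.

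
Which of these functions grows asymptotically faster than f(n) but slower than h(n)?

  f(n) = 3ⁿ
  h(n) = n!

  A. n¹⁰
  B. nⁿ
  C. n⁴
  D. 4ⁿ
D

We need g(n) with 3ⁿ = o(g(n)) and g(n) = o(n!), i.e. O(3ⁿ) ≺ g ≺ O(n!).
Check each option:
  A. n¹⁰ — O(n¹⁰) does not grow strictly faster than f(n)
  B. nⁿ — O(nⁿ) does not grow strictly slower than h(n)
  C. n⁴ — O(n⁴) does not grow strictly faster than f(n)
  D. 4ⁿ — O(4ⁿ) is strictly between O(3ⁿ) and O(n!) ✓

Only option D (4ⁿ) lies strictly between.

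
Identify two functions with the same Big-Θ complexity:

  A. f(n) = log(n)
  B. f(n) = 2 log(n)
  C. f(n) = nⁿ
A and B

Examining each function:
  A. log(n) is O(log n)
  B. 2 log(n) is O(log n)
  C. nⁿ is O(nⁿ)

Functions A and B both have the same complexity class.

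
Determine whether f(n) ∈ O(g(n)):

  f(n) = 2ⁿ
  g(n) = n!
True

f(n) = 2ⁿ is O(2ⁿ), and g(n) = n! is O(n!).
Since O(2ⁿ) ⊆ O(n!) (f grows no faster than g), f(n) = O(g(n)) is true.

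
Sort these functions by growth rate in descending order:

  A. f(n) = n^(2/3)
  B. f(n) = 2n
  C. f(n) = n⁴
C > B > A

Comparing growth rates:
C = n⁴ is O(n⁴)
B = 2n is O(n)
A = n^(2/3) is O(n^(2/3))

Therefore, the order from fastest to slowest is: C > B > A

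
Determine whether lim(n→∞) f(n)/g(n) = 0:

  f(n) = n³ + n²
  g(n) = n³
False

f(n) = n³ + n² is O(n³), and g(n) = n³ is O(n³).
Since they have the same growth rate, f(n) = o(g(n)) is false.
(f = o(g) requires f to grow strictly slower, not equal.)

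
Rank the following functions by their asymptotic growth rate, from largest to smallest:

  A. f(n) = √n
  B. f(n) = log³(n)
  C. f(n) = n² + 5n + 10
C > A > B

Comparing growth rates:
C = n² + 5n + 10 is O(n²)
A = √n is O(√n)
B = log³(n) is O(log³ n)

Therefore, the order from fastest to slowest is: C > A > B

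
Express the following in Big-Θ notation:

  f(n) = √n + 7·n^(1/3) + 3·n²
Θ(n²)

Order the terms by growth rate: 7·n^(1/3) ≺ √n ≺ 3·n².
The fastest-growing term 3·n² dominates as n → ∞; dropping its constant factor gives Θ(n²).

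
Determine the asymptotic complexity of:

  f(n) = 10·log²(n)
O(log² n)

The dominant term in 10·log²(n) is 10·log²(n), which is Θ(log² n).
Constants are absorbed, so the tightest bound is O(log² n).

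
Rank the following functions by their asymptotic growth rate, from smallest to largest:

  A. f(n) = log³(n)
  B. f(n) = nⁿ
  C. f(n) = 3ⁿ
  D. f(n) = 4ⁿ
A < C < D < B

Comparing growth rates:
A = log³(n) is O(log³ n)
C = 3ⁿ is O(3ⁿ)
D = 4ⁿ is O(4ⁿ)
B = nⁿ is O(nⁿ)

Therefore, the order from slowest to fastest is: A < C < D < B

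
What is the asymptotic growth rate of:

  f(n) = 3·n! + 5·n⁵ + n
Θ(n!)

Order the terms by growth rate: n ≺ 5·n⁵ ≺ 3·n!.
The fastest-growing term 3·n! dominates as n → ∞; dropping its constant factor gives Θ(n!).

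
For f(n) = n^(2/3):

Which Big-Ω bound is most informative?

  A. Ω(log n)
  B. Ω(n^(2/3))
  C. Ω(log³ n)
B

f(n) = n^(2/3) is Ω(n^(2/3)).
All listed options are valid Big-Ω bounds (lower bounds),
but Ω(n^(2/3)) is the tightest (largest valid bound).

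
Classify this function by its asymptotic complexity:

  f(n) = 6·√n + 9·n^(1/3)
O(√n)

The dominant term in 6·√n + 9·n^(1/3) is 6·√n, which is Θ(√n).
Lower-order terms (9·n^(1/3)) are asymptotically negligible.
Constants are absorbed, so the tightest bound is O(√n).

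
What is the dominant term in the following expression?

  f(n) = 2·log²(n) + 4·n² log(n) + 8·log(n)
4·n² log(n)

Looking at each term:
  - 2·log²(n) is O(log² n)
  - 4·n² log(n) is O(n² log n)
  - 8·log(n) is O(log n)

The term 4·n² log(n) (O(n² log n)) grows fastest and dominates all others.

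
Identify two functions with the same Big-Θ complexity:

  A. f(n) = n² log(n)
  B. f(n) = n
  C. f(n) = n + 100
B and C

Examining each function:
  A. n² log(n) is O(n² log n)
  B. n is O(n)
  C. n + 100 is O(n)

Functions B and C both have the same complexity class.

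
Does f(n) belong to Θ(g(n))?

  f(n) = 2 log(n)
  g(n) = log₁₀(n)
True

f(n) = 2 log(n) and g(n) = log₁₀(n) are both O(log n).
Since they have the same asymptotic growth rate, f(n) = Θ(g(n)) is true.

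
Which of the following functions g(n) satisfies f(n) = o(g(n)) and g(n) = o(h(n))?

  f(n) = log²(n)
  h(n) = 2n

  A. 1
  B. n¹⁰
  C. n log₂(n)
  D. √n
D

We need g(n) with log²(n) = o(g(n)) and g(n) = o(2n), i.e. O(log² n) ≺ g ≺ O(n).
Check each option:
  A. 1 — O(1) does not grow strictly faster than f(n)
  B. n¹⁰ — O(n¹⁰) does not grow strictly slower than h(n)
  C. n log₂(n) — O(n log n) does not grow strictly slower than h(n)
  D. √n — O(√n) is strictly between O(log² n) and O(n) ✓

Only option D (√n) lies strictly between.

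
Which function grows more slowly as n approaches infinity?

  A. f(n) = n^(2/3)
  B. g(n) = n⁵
A

f(n) = n^(2/3) is O(n^(2/3)), while g(n) = n⁵ is O(n⁵).
Since O(n^(2/3)) grows slower than O(n⁵), f(n) is dominated.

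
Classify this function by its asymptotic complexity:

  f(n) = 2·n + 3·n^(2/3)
O(n)

The dominant term in 2·n + 3·n^(2/3) is 2·n, which is Θ(n).
Lower-order terms (3·n^(2/3)) are asymptotically negligible.
Constants are absorbed, so the tightest bound is O(n).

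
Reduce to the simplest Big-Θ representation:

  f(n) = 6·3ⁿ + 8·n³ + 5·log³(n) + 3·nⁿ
Θ(nⁿ)

Order the terms by growth rate: 5·log³(n) ≺ 8·n³ ≺ 6·3ⁿ ≺ 3·nⁿ.
The fastest-growing term 3·nⁿ dominates as n → ∞; dropping its constant factor gives Θ(nⁿ).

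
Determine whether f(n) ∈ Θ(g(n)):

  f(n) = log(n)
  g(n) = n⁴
False

f(n) = log(n) is O(log n), and g(n) = n⁴ is O(n⁴).
Since they have different growth rates, f(n) = Θ(g(n)) is false.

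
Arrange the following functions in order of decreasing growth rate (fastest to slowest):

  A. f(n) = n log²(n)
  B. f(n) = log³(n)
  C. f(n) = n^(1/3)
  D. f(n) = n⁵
D > A > C > B

Comparing growth rates:
D = n⁵ is O(n⁵)
A = n log²(n) is O(n log² n)
C = n^(1/3) is O(n^(1/3))
B = log³(n) is O(log³ n)

Therefore, the order from fastest to slowest is: D > A > C > B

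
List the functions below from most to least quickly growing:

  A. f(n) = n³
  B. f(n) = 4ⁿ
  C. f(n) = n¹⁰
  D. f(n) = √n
B > C > A > D

Comparing growth rates:
B = 4ⁿ is O(4ⁿ)
C = n¹⁰ is O(n¹⁰)
A = n³ is O(n³)
D = √n is O(√n)

Therefore, the order from fastest to slowest is: B > C > A > D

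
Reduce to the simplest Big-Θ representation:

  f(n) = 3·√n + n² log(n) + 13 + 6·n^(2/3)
Θ(n² log n)

Order the terms by growth rate: 13 ≺ 3·√n ≺ 6·n^(2/3) ≺ n² log(n).
The fastest-growing term n² log(n) dominates as n → ∞; dropping its constant factor gives Θ(n² log n).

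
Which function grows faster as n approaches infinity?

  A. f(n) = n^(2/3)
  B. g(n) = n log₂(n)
B

f(n) = n^(2/3) is O(n^(2/3)), while g(n) = n log₂(n) is O(n log n).
Since O(n log n) grows faster than O(n^(2/3)), g(n) dominates.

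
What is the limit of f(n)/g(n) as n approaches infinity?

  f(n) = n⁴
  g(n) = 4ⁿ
0

Since n⁴ (O(n⁴)) grows slower than 4ⁿ (O(4ⁿ)),
the ratio f(n)/g(n) → 0 as n → ∞.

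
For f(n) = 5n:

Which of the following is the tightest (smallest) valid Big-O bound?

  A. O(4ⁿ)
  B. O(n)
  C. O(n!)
B

f(n) = 5n is O(n).
All listed options are valid Big-O bounds (upper bounds),
but O(n) is the tightest (smallest valid bound).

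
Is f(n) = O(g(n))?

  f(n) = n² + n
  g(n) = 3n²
True

f(n) = n² + n and g(n) = 3n² are both O(n²).
Big-O permits equal growth rates (f ≤ c·g for some c), so f(n) = O(g(n)) is true.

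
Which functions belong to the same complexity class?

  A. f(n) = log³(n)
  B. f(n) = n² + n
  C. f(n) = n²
B and C

Examining each function:
  A. log³(n) is O(log³ n)
  B. n² + n is O(n²)
  C. n² is O(n²)

Functions B and C both have the same complexity class.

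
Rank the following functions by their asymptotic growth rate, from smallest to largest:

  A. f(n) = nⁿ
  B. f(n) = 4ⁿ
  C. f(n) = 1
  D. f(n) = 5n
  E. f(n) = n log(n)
C < D < E < B < A

Comparing growth rates:
C = 1 is O(1)
D = 5n is O(n)
E = n log(n) is O(n log n)
B = 4ⁿ is O(4ⁿ)
A = nⁿ is O(nⁿ)

Therefore, the order from slowest to fastest is: C < D < E < B < A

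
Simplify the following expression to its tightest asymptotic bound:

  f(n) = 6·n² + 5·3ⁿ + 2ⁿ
Θ(3ⁿ)

Order the terms by growth rate: 6·n² ≺ 2ⁿ ≺ 5·3ⁿ.
The fastest-growing term 5·3ⁿ dominates as n → ∞; dropping its constant factor gives Θ(3ⁿ).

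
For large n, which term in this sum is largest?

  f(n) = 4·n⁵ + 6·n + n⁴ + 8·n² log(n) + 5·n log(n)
4·n⁵

Looking at each term:
  - 4·n⁵ is O(n⁵)
  - 6·n is O(n)
  - n⁴ is O(n⁴)
  - 8·n² log(n) is O(n² log n)
  - 5·n log(n) is O(n log n)

The term 4·n⁵ (O(n⁵)) grows fastest and dominates all others.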